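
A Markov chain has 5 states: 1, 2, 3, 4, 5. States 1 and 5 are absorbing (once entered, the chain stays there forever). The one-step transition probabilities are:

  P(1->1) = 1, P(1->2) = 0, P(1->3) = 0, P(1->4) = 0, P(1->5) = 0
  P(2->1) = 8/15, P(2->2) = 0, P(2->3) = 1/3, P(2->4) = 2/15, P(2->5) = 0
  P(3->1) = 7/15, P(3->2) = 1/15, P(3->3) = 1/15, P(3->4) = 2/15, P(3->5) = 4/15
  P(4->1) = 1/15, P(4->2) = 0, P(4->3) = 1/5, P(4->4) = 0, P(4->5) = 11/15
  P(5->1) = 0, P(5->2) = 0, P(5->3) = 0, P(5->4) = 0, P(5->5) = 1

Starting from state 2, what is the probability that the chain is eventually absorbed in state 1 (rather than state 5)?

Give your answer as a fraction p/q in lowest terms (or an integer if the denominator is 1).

Answer: 2237/2979

Derivation:
Let a_i = P(absorbed in 1 | start in state i).
Boundary conditions: a_1 = 1, a_5 = 0.
For each transient state i, a_i = sum_j P(i->j) * a_j:
  a_2 = 8/15*a_1 + 0*a_2 + 1/3*a_3 + 2/15*a_4 + 0*a_5
  a_3 = 7/15*a_1 + 1/15*a_2 + 1/15*a_3 + 2/15*a_4 + 4/15*a_5
  a_4 = 1/15*a_1 + 0*a_2 + 1/5*a_3 + 0*a_4 + 11/15*a_5

Substituting a_1 = 1 and a_5 = 0, rearrange to (I - Q) a = r where r[i] = P(i -> 1):
  [1, -1/3, -2/15] . (a_2, a_3, a_4) = 8/15
  [-1/15, 14/15, -2/15] . (a_2, a_3, a_4) = 7/15
  [0, -1/5, 1] . (a_2, a_3, a_4) = 1/15

Solving yields:
  a_2 = 2237/2979
  a_3 = 1727/2979
  a_4 = 544/2979

Starting state is 2, so the absorption probability is a_2 = 2237/2979.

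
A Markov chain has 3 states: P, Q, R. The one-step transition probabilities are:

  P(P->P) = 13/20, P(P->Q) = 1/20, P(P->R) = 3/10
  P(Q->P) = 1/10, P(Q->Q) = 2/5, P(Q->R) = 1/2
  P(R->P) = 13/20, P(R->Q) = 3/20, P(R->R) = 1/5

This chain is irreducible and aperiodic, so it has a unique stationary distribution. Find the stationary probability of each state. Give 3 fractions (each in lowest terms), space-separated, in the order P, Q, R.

The stationary distribution satisfies pi = pi * P, i.e.:
  pi_P = 13/20*pi_P + 1/10*pi_Q + 13/20*pi_R
  pi_Q = 1/20*pi_P + 2/5*pi_Q + 3/20*pi_R
  pi_R = 3/10*pi_P + 1/2*pi_Q + 1/5*pi_R
with normalization: pi_P + pi_Q + pi_R = 1.

Using the first 2 balance equations plus normalization, the linear system A*pi = b is:
  [-7/20, 1/10, 13/20] . pi = 0
  [1/20, -3/5, 3/20] . pi = 0
  [1, 1, 1] . pi = 1

Solving yields:
  pi_P = 81/139
  pi_Q = 17/139
  pi_R = 41/139

Verification (pi * P):
  81/139*13/20 + 17/139*1/10 + 41/139*13/20 = 81/139 = pi_P  (ok)
  81/139*1/20 + 17/139*2/5 + 41/139*3/20 = 17/139 = pi_Q  (ok)
  81/139*3/10 + 17/139*1/2 + 41/139*1/5 = 41/139 = pi_R  (ok)

Answer: 81/139 17/139 41/139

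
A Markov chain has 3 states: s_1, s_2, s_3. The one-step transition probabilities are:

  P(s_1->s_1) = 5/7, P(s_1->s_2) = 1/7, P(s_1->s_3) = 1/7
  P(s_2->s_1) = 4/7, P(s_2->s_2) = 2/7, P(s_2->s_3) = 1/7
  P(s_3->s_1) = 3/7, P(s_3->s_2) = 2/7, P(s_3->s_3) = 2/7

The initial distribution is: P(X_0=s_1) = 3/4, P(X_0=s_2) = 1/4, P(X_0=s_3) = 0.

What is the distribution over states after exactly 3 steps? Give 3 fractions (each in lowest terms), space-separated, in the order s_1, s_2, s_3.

Answer: 879/1372 265/1372 57/343

Derivation:
Propagating the distribution step by step (d_{t+1} = d_t * P):
d_0 = (s_1=3/4, s_2=1/4, s_3=0)
  d_1[s_1] = 3/4*5/7 + 1/4*4/7 + 0*3/7 = 19/28
  d_1[s_2] = 3/4*1/7 + 1/4*2/7 + 0*2/7 = 5/28
  d_1[s_3] = 3/4*1/7 + 1/4*1/7 + 0*2/7 = 1/7
d_1 = (s_1=19/28, s_2=5/28, s_3=1/7)
  d_2[s_1] = 19/28*5/7 + 5/28*4/7 + 1/7*3/7 = 127/196
  d_2[s_2] = 19/28*1/7 + 5/28*2/7 + 1/7*2/7 = 37/196
  d_2[s_3] = 19/28*1/7 + 5/28*1/7 + 1/7*2/7 = 8/49
d_2 = (s_1=127/196, s_2=37/196, s_3=8/49)
  d_3[s_1] = 127/196*5/7 + 37/196*4/7 + 8/49*3/7 = 879/1372
  d_3[s_2] = 127/196*1/7 + 37/196*2/7 + 8/49*2/7 = 265/1372
  d_3[s_3] = 127/196*1/7 + 37/196*1/7 + 8/49*2/7 = 57/343
d_3 = (s_1=879/1372, s_2=265/1372, s_3=57/343)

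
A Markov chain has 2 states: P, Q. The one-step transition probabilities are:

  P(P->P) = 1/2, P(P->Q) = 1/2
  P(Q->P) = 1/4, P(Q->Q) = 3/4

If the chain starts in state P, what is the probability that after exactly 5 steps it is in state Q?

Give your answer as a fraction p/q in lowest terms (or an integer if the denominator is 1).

Answer: 341/512

Derivation:
Computing P^5 by repeated multiplication:
P^1 =
  P: [1/2, 1/2]
  Q: [1/4, 3/4]
P^2 =
  P: [3/8, 5/8]
  Q: [5/16, 11/16]
P^3 =
  P: [11/32, 21/32]
  Q: [21/64, 43/64]
P^4 =
  P: [43/128, 85/128]
  Q: [85/256, 171/256]
P^5 =
  P: [171/512, 341/512]
  Q: [341/1024, 683/1024]

(P^5)[P -> Q] = 341/512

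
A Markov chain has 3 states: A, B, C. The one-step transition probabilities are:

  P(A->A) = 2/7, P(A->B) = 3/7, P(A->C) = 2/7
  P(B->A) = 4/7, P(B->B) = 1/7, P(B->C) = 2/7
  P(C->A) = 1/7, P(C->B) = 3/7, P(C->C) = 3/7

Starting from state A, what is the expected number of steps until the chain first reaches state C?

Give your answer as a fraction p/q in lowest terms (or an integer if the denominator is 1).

Let h_i = expected steps to first reach C from state i.
Boundary: h_C = 0.
First-step equations for the other states:
  h_A = 1 + 2/7*h_A + 3/7*h_B + 2/7*h_C
  h_B = 1 + 4/7*h_A + 1/7*h_B + 2/7*h_C

Substituting h_C = 0 and rearranging gives the linear system (I - Q) h = 1:
  [5/7, -3/7] . (h_A, h_B) = 1
  [-4/7, 6/7] . (h_A, h_B) = 1

Solving yields:
  h_A = 7/2
  h_B = 7/2

Starting state is A, so the expected hitting time is h_A = 7/2.

Answer: 7/2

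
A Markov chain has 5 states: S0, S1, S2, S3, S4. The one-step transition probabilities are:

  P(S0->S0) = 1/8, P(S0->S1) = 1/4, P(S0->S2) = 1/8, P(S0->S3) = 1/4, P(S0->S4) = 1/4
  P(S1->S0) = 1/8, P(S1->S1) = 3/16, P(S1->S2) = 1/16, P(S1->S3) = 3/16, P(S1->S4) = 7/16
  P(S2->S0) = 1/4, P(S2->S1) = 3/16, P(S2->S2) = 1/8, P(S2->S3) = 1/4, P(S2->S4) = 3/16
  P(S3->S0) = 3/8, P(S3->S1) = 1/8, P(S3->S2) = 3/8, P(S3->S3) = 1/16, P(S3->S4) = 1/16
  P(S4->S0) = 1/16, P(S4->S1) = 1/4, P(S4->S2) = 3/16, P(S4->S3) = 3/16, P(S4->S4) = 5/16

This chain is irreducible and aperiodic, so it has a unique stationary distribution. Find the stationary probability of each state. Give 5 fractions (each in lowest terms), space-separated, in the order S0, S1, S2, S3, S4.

The stationary distribution satisfies pi = pi * P, i.e.:
  pi_S0 = 1/8*pi_S0 + 1/8*pi_S1 + 1/4*pi_S2 + 3/8*pi_S3 + 1/16*pi_S4
  pi_S1 = 1/4*pi_S0 + 3/16*pi_S1 + 3/16*pi_S2 + 1/8*pi_S3 + 1/4*pi_S4
  pi_S2 = 1/8*pi_S0 + 1/16*pi_S1 + 1/8*pi_S2 + 3/8*pi_S3 + 3/16*pi_S4
  pi_S3 = 1/4*pi_S0 + 3/16*pi_S1 + 1/4*pi_S2 + 1/16*pi_S3 + 3/16*pi_S4
  pi_S4 = 1/4*pi_S0 + 7/16*pi_S1 + 3/16*pi_S2 + 1/16*pi_S3 + 5/16*pi_S4
with normalization: pi_S0 + pi_S1 + pi_S2 + pi_S3 + pi_S4 = 1.

Using the first 4 balance equations plus normalization, the linear system A*pi = b is:
  [-7/8, 1/8, 1/4, 3/8, 1/16] . pi = 0
  [1/4, -13/16, 3/16, 1/8, 1/4] . pi = 0
  [1/8, 1/16, -7/8, 3/8, 3/16] . pi = 0
  [1/4, 3/16, 1/4, -15/16, 3/16] . pi = 0
  [1, 1, 1, 1, 1] . pi = 1

Solving yields:
  pi_S0 = 13489/76085
  pi_S1 = 15452/76085
  pi_S2 = 13316/76085
  pi_S3 = 2834/15217
  pi_S4 = 19658/76085

Verification (pi * P):
  13489/76085*1/8 + 15452/76085*1/8 + 13316/76085*1/4 + 2834/15217*3/8 + 19658/76085*1/16 = 13489/76085 = pi_S0  (ok)
  13489/76085*1/4 + 15452/76085*3/16 + 13316/76085*3/16 + 2834/15217*1/8 + 19658/76085*1/4 = 15452/76085 = pi_S1  (ok)
  13489/76085*1/8 + 15452/76085*1/16 + 13316/76085*1/8 + 2834/15217*3/8 + 19658/76085*3/16 = 13316/76085 = pi_S2  (ok)
  13489/76085*1/4 + 15452/76085*3/16 + 13316/76085*1/4 + 2834/15217*1/16 + 19658/76085*3/16 = 2834/15217 = pi_S3  (ok)
  13489/76085*1/4 + 15452/76085*7/16 + 13316/76085*3/16 + 2834/15217*1/16 + 19658/76085*5/16 = 19658/76085 = pi_S4  (ok)

Answer: 13489/76085 15452/76085 13316/76085 2834/15217 19658/76085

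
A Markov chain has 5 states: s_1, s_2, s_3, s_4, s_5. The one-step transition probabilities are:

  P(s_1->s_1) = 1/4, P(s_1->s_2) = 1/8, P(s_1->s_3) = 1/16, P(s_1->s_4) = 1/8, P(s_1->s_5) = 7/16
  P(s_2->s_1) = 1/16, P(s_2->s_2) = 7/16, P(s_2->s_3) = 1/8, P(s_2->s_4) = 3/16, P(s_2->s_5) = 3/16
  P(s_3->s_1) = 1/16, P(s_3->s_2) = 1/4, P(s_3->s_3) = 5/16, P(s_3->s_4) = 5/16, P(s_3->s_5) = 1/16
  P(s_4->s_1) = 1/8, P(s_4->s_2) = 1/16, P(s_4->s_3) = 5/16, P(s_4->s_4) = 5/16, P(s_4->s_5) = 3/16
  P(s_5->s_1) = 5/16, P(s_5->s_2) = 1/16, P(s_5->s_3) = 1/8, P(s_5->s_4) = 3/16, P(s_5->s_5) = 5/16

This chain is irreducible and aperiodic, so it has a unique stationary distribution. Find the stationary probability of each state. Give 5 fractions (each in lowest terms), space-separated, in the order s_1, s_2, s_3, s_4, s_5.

The stationary distribution satisfies pi = pi * P, i.e.:
  pi_s_1 = 1/4*pi_s_1 + 1/16*pi_s_2 + 1/16*pi_s_3 + 1/8*pi_s_4 + 5/16*pi_s_5
  pi_s_2 = 1/8*pi_s_1 + 7/16*pi_s_2 + 1/4*pi_s_3 + 1/16*pi_s_4 + 1/16*pi_s_5
  pi_s_3 = 1/16*pi_s_1 + 1/8*pi_s_2 + 5/16*pi_s_3 + 5/16*pi_s_4 + 1/8*pi_s_5
  pi_s_4 = 1/8*pi_s_1 + 3/16*pi_s_2 + 5/16*pi_s_3 + 5/16*pi_s_4 + 3/16*pi_s_5
  pi_s_5 = 7/16*pi_s_1 + 3/16*pi_s_2 + 1/16*pi_s_3 + 3/16*pi_s_4 + 5/16*pi_s_5
with normalization: pi_s_1 + pi_s_2 + pi_s_3 + pi_s_4 + pi_s_5 = 1.

Using the first 4 balance equations plus normalization, the linear system A*pi = b is:
  [-3/4, 1/16, 1/16, 1/8, 5/16] . pi = 0
  [1/8, -9/16, 1/4, 1/16, 1/16] . pi = 0
  [1/16, 1/8, -11/16, 5/16, 1/8] . pi = 0
  [1/8, 3/16, 5/16, -11/16, 3/16] . pi = 0
  [1, 1, 1, 1, 1] . pi = 1

Solving yields:
  pi_s_1 = 2441/14645
  pi_s_2 = 5123/29290
  pi_s_3 = 2843/14645
  pi_s_4 = 674/2929
  pi_s_5 = 6859/29290

Verification (pi * P):
  2441/14645*1/4 + 5123/29290*1/16 + 2843/14645*1/16 + 674/2929*1/8 + 6859/29290*5/16 = 2441/14645 = pi_s_1  (ok)
  2441/14645*1/8 + 5123/29290*7/16 + 2843/14645*1/4 + 674/2929*1/16 + 6859/29290*1/16 = 5123/29290 = pi_s_2  (ok)
  2441/14645*1/16 + 5123/29290*1/8 + 2843/14645*5/16 + 674/2929*5/16 + 6859/29290*1/8 = 2843/14645 = pi_s_3  (ok)
  2441/14645*1/8 + 5123/29290*3/16 + 2843/14645*5/16 + 674/2929*5/16 + 6859/29290*3/16 = 674/2929 = pi_s_4  (ok)
  2441/14645*7/16 + 5123/29290*3/16 + 2843/14645*1/16 + 674/2929*3/16 + 6859/29290*5/16 = 6859/29290 = pi_s_5  (ok)

Answer: 2441/14645 5123/29290 2843/14645 674/2929 6859/29290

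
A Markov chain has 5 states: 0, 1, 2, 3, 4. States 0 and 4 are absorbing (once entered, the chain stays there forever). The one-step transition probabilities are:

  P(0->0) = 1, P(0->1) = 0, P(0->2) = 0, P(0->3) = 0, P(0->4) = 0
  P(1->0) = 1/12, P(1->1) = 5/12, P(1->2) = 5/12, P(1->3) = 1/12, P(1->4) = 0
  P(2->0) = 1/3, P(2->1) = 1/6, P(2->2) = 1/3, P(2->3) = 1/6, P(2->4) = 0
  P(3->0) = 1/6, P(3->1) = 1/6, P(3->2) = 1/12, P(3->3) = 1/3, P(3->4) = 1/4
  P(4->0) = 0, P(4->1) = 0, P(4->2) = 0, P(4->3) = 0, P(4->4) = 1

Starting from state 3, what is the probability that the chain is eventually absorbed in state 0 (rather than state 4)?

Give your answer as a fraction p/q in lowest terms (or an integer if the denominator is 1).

Let a_i = P(absorbed in 0 | start in state i).
Boundary conditions: a_0 = 1, a_4 = 0.
For each transient state i, a_i = sum_j P(i->j) * a_j:
  a_1 = 1/12*a_0 + 5/12*a_1 + 5/12*a_2 + 1/12*a_3 + 0*a_4
  a_2 = 1/3*a_0 + 1/6*a_1 + 1/3*a_2 + 1/6*a_3 + 0*a_4
  a_3 = 1/6*a_0 + 1/6*a_1 + 1/12*a_2 + 1/3*a_3 + 1/4*a_4

Substituting a_0 = 1 and a_4 = 0, rearrange to (I - Q) a = r where r[i] = P(i -> 0):
  [7/12, -5/12, -1/12] . (a_1, a_2, a_3) = 1/12
  [-1/6, 2/3, -1/6] . (a_1, a_2, a_3) = 1/3
  [-1/6, -1/12, 2/3] . (a_1, a_2, a_3) = 1/6

Solving yields:
  a_1 = 131/158
  a_2 = 67/79
  a_3 = 89/158

Starting state is 3, so the absorption probability is a_3 = 89/158.

Answer: 89/158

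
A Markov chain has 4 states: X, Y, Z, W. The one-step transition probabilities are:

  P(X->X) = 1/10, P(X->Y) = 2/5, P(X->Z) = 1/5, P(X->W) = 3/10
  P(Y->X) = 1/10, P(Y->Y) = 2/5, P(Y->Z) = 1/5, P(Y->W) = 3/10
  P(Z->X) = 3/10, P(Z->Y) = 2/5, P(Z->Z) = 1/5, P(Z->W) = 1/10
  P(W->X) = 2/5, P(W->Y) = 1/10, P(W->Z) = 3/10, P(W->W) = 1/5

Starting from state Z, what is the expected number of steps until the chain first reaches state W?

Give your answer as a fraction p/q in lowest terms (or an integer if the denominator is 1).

Let h_i = expected steps to first reach W from state i.
Boundary: h_W = 0.
First-step equations for the other states:
  h_X = 1 + 1/10*h_X + 2/5*h_Y + 1/5*h_Z + 3/10*h_W
  h_Y = 1 + 1/10*h_X + 2/5*h_Y + 1/5*h_Z + 3/10*h_W
  h_Z = 1 + 3/10*h_X + 2/5*h_Y + 1/5*h_Z + 1/10*h_W

Substituting h_W = 0 and rearranging gives the linear system (I - Q) h = 1:
  [9/10, -2/5, -1/5] . (h_X, h_Y, h_Z) = 1
  [-1/10, 3/5, -1/5] . (h_X, h_Y, h_Z) = 1
  [-3/10, -2/5, 4/5] . (h_X, h_Y, h_Z) = 1

Solving yields:
  h_X = 50/13
  h_Y = 50/13
  h_Z = 60/13

Starting state is Z, so the expected hitting time is h_Z = 60/13.

Answer: 60/13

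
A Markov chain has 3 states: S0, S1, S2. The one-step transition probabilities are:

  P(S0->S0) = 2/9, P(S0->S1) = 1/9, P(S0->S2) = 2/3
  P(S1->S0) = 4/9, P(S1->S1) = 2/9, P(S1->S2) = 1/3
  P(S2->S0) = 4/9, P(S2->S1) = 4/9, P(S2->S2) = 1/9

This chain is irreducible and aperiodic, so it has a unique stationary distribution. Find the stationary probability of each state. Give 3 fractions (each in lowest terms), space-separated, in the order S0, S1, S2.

The stationary distribution satisfies pi = pi * P, i.e.:
  pi_S0 = 2/9*pi_S0 + 4/9*pi_S1 + 4/9*pi_S2
  pi_S1 = 1/9*pi_S0 + 2/9*pi_S1 + 4/9*pi_S2
  pi_S2 = 2/3*pi_S0 + 1/3*pi_S1 + 1/9*pi_S2
with normalization: pi_S0 + pi_S1 + pi_S2 = 1.

Using the first 2 balance equations plus normalization, the linear system A*pi = b is:
  [-7/9, 4/9, 4/9] . pi = 0
  [1/9, -7/9, 4/9] . pi = 0
  [1, 1, 1] . pi = 1

Solving yields:
  pi_S0 = 4/11
  pi_S1 = 32/121
  pi_S2 = 45/121

Verification (pi * P):
  4/11*2/9 + 32/121*4/9 + 45/121*4/9 = 4/11 = pi_S0  (ok)
  4/11*1/9 + 32/121*2/9 + 45/121*4/9 = 32/121 = pi_S1  (ok)
  4/11*2/3 + 32/121*1/3 + 45/121*1/9 = 45/121 = pi_S2  (ok)

Answer: 4/11 32/121 45/121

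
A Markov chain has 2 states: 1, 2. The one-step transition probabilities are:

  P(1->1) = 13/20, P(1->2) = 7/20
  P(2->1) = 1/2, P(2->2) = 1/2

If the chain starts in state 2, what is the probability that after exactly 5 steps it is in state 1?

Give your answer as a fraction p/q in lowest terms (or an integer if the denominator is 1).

Answer: 188221/320000

Derivation:
Computing P^5 by repeated multiplication:
P^1 =
  1: [13/20, 7/20]
  2: [1/2, 1/2]
P^2 =
  1: [239/400, 161/400]
  2: [23/40, 17/40]
P^3 =
  1: [4717/8000, 3283/8000]
  2: [469/800, 331/800]
P^4 =
  1: [94151/160000, 65849/160000]
  2: [9407/16000, 6593/16000]
P^5 =
  1: [1882453/3200000, 1317547/3200000]
  2: [188221/320000, 131779/320000]

(P^5)[2 -> 1] = 188221/320000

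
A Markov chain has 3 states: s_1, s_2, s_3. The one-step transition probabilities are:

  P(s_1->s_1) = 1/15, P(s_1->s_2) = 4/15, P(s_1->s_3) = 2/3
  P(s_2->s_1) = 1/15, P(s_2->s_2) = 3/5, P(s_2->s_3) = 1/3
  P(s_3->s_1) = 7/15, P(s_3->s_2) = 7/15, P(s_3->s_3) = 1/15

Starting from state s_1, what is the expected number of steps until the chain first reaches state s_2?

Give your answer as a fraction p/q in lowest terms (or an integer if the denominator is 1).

Let h_i = expected steps to first reach s_2 from state i.
Boundary: h_s_2 = 0.
First-step equations for the other states:
  h_s_1 = 1 + 1/15*h_s_1 + 4/15*h_s_2 + 2/3*h_s_3
  h_s_3 = 1 + 7/15*h_s_1 + 7/15*h_s_2 + 1/15*h_s_3

Substituting h_s_2 = 0 and rearranging gives the linear system (I - Q) h = 1:
  [14/15, -2/3] . (h_s_1, h_s_3) = 1
  [-7/15, 14/15] . (h_s_1, h_s_3) = 1

Solving yields:
  h_s_1 = 20/7
  h_s_3 = 5/2

Starting state is s_1, so the expected hitting time is h_s_1 = 20/7.

Answer: 20/7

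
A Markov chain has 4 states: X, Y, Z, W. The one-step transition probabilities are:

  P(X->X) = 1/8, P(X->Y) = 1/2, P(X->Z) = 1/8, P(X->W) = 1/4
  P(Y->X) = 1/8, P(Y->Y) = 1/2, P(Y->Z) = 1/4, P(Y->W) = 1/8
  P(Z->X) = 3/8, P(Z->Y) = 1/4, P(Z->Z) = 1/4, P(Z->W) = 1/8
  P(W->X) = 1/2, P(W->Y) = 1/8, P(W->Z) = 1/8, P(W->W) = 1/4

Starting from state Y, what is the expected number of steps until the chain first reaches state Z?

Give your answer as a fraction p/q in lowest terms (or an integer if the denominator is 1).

Let h_i = expected steps to first reach Z from state i.
Boundary: h_Z = 0.
First-step equations for the other states:
  h_X = 1 + 1/8*h_X + 1/2*h_Y + 1/8*h_Z + 1/4*h_W
  h_Y = 1 + 1/8*h_X + 1/2*h_Y + 1/4*h_Z + 1/8*h_W
  h_W = 1 + 1/2*h_X + 1/8*h_Y + 1/8*h_Z + 1/4*h_W

Substituting h_Z = 0 and rearranging gives the linear system (I - Q) h = 1:
  [7/8, -1/2, -1/4] . (h_X, h_Y, h_W) = 1
  [-1/8, 1/2, -1/8] . (h_X, h_Y, h_W) = 1
  [-1/2, -1/8, 3/4] . (h_X, h_Y, h_W) = 1

Solving yields:
  h_X = 488/87
  h_Y = 424/87
  h_W = 512/87

Starting state is Y, so the expected hitting time is h_Y = 424/87.

Answer: 424/87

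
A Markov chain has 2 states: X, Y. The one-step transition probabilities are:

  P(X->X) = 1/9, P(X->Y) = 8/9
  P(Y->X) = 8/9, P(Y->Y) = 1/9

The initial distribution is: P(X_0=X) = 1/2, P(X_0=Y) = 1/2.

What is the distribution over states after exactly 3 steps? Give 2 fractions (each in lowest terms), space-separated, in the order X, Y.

Propagating the distribution step by step (d_{t+1} = d_t * P):
d_0 = (X=1/2, Y=1/2)
  d_1[X] = 1/2*1/9 + 1/2*8/9 = 1/2
  d_1[Y] = 1/2*8/9 + 1/2*1/9 = 1/2
d_1 = (X=1/2, Y=1/2)
  d_2[X] = 1/2*1/9 + 1/2*8/9 = 1/2
  d_2[Y] = 1/2*8/9 + 1/2*1/9 = 1/2
d_2 = (X=1/2, Y=1/2)
  d_3[X] = 1/2*1/9 + 1/2*8/9 = 1/2
  d_3[Y] = 1/2*8/9 + 1/2*1/9 = 1/2
d_3 = (X=1/2, Y=1/2)

Answer: 1/2 1/2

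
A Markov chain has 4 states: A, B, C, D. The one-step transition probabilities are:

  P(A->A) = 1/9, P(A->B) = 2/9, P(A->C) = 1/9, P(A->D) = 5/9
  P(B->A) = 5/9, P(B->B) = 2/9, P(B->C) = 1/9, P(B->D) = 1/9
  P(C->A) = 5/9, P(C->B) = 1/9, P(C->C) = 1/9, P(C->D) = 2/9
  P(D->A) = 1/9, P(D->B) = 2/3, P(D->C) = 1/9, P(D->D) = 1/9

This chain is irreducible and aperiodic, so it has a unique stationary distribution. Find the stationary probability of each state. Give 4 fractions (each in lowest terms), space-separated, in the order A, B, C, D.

The stationary distribution satisfies pi = pi * P, i.e.:
  pi_A = 1/9*pi_A + 5/9*pi_B + 5/9*pi_C + 1/9*pi_D
  pi_B = 2/9*pi_A + 2/9*pi_B + 1/9*pi_C + 2/3*pi_D
  pi_C = 1/9*pi_A + 1/9*pi_B + 1/9*pi_C + 1/9*pi_D
  pi_D = 5/9*pi_A + 1/9*pi_B + 2/9*pi_C + 1/9*pi_D
with normalization: pi_A + pi_B + pi_C + pi_D = 1.

Using the first 3 balance equations plus normalization, the linear system A*pi = b is:
  [-8/9, 5/9, 5/9, 1/9] . pi = 0
  [2/9, -7/9, 1/9, 2/3] . pi = 0
  [1/9, 1/9, -8/9, 1/9] . pi = 0
  [1, 1, 1, 1] . pi = 1

Solving yields:
  pi_A = 365/1197
  pi_B = 389/1197
  pi_C = 1/9
  pi_D = 310/1197

Verification (pi * P):
  365/1197*1/9 + 389/1197*5/9 + 1/9*5/9 + 310/1197*1/9 = 365/1197 = pi_A  (ok)
  365/1197*2/9 + 389/1197*2/9 + 1/9*1/9 + 310/1197*2/3 = 389/1197 = pi_B  (ok)
  365/1197*1/9 + 389/1197*1/9 + 1/9*1/9 + 310/1197*1/9 = 1/9 = pi_C  (ok)
  365/1197*5/9 + 389/1197*1/9 + 1/9*2/9 + 310/1197*1/9 = 310/1197 = pi_D  (ok)

Answer: 365/1197 389/1197 1/9 310/1197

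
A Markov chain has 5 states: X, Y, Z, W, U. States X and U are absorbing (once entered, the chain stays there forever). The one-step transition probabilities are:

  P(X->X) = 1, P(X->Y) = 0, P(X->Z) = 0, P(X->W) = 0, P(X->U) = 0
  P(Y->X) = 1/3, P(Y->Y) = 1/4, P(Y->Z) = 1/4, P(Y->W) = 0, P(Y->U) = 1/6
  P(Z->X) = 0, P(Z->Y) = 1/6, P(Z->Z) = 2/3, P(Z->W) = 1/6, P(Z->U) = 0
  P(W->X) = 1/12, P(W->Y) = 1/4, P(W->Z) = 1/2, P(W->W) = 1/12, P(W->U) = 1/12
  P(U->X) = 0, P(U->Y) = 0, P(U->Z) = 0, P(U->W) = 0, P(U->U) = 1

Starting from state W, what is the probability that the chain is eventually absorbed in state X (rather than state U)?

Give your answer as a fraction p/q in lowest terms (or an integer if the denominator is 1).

Let a_i = P(absorbed in X | start in state i).
Boundary conditions: a_X = 1, a_U = 0.
For each transient state i, a_i = sum_j P(i->j) * a_j:
  a_Y = 1/3*a_X + 1/4*a_Y + 1/4*a_Z + 0*a_W + 1/6*a_U
  a_Z = 0*a_X + 1/6*a_Y + 2/3*a_Z + 1/6*a_W + 0*a_U
  a_W = 1/12*a_X + 1/4*a_Y + 1/2*a_Z + 1/12*a_W + 1/12*a_U

Substituting a_X = 1 and a_U = 0, rearrange to (I - Q) a = r where r[i] = P(i -> X):
  [3/4, -1/4, 0] . (a_Y, a_Z, a_W) = 1/3
  [-1/6, 1/3, -1/6] . (a_Y, a_Z, a_W) = 0
  [-1/4, -1/2, 11/12] . (a_Y, a_Z, a_W) = 1/12

Solving yields:
  a_Y = 67/102
  a_Z = 65/102
  a_W = 21/34

Starting state is W, so the absorption probability is a_W = 21/34.

Answer: 21/34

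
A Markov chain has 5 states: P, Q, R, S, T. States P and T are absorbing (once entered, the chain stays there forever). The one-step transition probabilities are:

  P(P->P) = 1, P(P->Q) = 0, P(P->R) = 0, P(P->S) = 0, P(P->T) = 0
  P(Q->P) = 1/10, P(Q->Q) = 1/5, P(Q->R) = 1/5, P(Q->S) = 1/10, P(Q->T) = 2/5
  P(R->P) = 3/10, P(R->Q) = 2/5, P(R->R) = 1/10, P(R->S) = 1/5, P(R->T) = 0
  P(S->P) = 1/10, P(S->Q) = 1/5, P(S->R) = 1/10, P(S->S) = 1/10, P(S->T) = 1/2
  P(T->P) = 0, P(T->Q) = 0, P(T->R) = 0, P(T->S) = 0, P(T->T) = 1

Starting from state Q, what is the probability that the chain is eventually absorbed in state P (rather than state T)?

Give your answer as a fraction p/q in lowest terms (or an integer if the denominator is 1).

Answer: 149/530

Derivation:
Let a_i = P(absorbed in P | start in state i).
Boundary conditions: a_P = 1, a_T = 0.
For each transient state i, a_i = sum_j P(i->j) * a_j:
  a_Q = 1/10*a_P + 1/5*a_Q + 1/5*a_R + 1/10*a_S + 2/5*a_T
  a_R = 3/10*a_P + 2/5*a_Q + 1/10*a_R + 1/5*a_S + 0*a_T
  a_S = 1/10*a_P + 1/5*a_Q + 1/10*a_R + 1/10*a_S + 1/2*a_T

Substituting a_P = 1 and a_T = 0, rearrange to (I - Q) a = r where r[i] = P(i -> P):
  [4/5, -1/5, -1/10] . (a_Q, a_R, a_S) = 1/10
  [-2/5, 9/10, -1/5] . (a_Q, a_R, a_S) = 3/10
  [-1/5, -1/10, 9/10] . (a_Q, a_R, a_S) = 1/10

Solving yields:
  a_Q = 149/530
  a_R = 27/53
  a_S = 61/265

Starting state is Q, so the absorption probability is a_Q = 149/530.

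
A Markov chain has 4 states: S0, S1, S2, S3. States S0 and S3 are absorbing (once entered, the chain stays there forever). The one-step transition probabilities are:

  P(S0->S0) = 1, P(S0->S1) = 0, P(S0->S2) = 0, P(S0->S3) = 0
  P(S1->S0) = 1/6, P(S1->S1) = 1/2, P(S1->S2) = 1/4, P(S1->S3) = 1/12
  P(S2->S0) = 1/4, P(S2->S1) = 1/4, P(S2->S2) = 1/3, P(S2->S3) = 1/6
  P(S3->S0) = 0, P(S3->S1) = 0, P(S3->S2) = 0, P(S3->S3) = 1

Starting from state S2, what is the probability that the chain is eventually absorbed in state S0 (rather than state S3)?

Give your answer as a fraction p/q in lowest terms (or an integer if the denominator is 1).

Answer: 8/13

Derivation:
Let a_i = P(absorbed in S0 | start in state i).
Boundary conditions: a_S0 = 1, a_S3 = 0.
For each transient state i, a_i = sum_j P(i->j) * a_j:
  a_S1 = 1/6*a_S0 + 1/2*a_S1 + 1/4*a_S2 + 1/12*a_S3
  a_S2 = 1/4*a_S0 + 1/4*a_S1 + 1/3*a_S2 + 1/6*a_S3

Substituting a_S0 = 1 and a_S3 = 0, rearrange to (I - Q) a = r where r[i] = P(i -> S0):
  [1/2, -1/4] . (a_S1, a_S2) = 1/6
  [-1/4, 2/3] . (a_S1, a_S2) = 1/4

Solving yields:
  a_S1 = 25/39
  a_S2 = 8/13

Starting state is S2, so the absorption probability is a_S2 = 8/13.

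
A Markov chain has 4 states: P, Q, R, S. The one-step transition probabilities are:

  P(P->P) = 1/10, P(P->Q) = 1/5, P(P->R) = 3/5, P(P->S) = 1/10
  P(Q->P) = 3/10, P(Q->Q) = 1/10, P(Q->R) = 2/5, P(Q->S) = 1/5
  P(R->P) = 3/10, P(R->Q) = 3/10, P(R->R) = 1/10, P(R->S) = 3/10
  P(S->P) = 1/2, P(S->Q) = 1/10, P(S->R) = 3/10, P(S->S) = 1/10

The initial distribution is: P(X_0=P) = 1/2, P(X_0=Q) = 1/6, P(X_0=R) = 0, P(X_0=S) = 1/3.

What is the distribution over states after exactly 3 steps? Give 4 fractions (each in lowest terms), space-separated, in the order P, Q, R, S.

Answer: 863/3000 281/1500 257/750 547/3000

Derivation:
Propagating the distribution step by step (d_{t+1} = d_t * P):
d_0 = (P=1/2, Q=1/6, R=0, S=1/3)
  d_1[P] = 1/2*1/10 + 1/6*3/10 + 0*3/10 + 1/3*1/2 = 4/15
  d_1[Q] = 1/2*1/5 + 1/6*1/10 + 0*3/10 + 1/3*1/10 = 3/20
  d_1[R] = 1/2*3/5 + 1/6*2/5 + 0*1/10 + 1/3*3/10 = 7/15
  d_1[S] = 1/2*1/10 + 1/6*1/5 + 0*3/10 + 1/3*1/10 = 7/60
d_1 = (P=4/15, Q=3/20, R=7/15, S=7/60)
  d_2[P] = 4/15*1/10 + 3/20*3/10 + 7/15*3/10 + 7/60*1/2 = 27/100
  d_2[Q] = 4/15*1/5 + 3/20*1/10 + 7/15*3/10 + 7/60*1/10 = 11/50
  d_2[R] = 4/15*3/5 + 3/20*2/5 + 7/15*1/10 + 7/60*3/10 = 181/600
  d_2[S] = 4/15*1/10 + 3/20*1/5 + 7/15*3/10 + 7/60*1/10 = 5/24
d_2 = (P=27/100, Q=11/50, R=181/600, S=5/24)
  d_3[P] = 27/100*1/10 + 11/50*3/10 + 181/600*3/10 + 5/24*1/2 = 863/3000
  d_3[Q] = 27/100*1/5 + 11/50*1/10 + 181/600*3/10 + 5/24*1/10 = 281/1500
  d_3[R] = 27/100*3/5 + 11/50*2/5 + 181/600*1/10 + 5/24*3/10 = 257/750
  d_3[S] = 27/100*1/10 + 11/50*1/5 + 181/600*3/10 + 5/24*1/10 = 547/3000
d_3 = (P=863/3000, Q=281/1500, R=257/750, S=547/3000)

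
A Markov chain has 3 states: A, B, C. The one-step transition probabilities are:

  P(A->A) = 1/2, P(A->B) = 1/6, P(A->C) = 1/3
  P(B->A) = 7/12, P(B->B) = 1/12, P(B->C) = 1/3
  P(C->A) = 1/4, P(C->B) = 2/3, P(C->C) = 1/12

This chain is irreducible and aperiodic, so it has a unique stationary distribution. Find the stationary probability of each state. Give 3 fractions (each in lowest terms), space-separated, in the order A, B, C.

The stationary distribution satisfies pi = pi * P, i.e.:
  pi_A = 1/2*pi_A + 7/12*pi_B + 1/4*pi_C
  pi_B = 1/6*pi_A + 1/12*pi_B + 2/3*pi_C
  pi_C = 1/3*pi_A + 1/3*pi_B + 1/12*pi_C
with normalization: pi_A + pi_B + pi_C = 1.

Using the first 2 balance equations plus normalization, the linear system A*pi = b is:
  [-1/2, 7/12, 1/4] . pi = 0
  [1/6, -11/12, 2/3] . pi = 0
  [1, 1, 1] . pi = 1

Solving yields:
  pi_A = 89/195
  pi_B = 18/65
  pi_C = 4/15

Verification (pi * P):
  89/195*1/2 + 18/65*7/12 + 4/15*1/4 = 89/195 = pi_A  (ok)
  89/195*1/6 + 18/65*1/12 + 4/15*2/3 = 18/65 = pi_B  (ok)
  89/195*1/3 + 18/65*1/3 + 4/15*1/12 = 4/15 = pi_C  (ok)

Answer: 89/195 18/65 4/15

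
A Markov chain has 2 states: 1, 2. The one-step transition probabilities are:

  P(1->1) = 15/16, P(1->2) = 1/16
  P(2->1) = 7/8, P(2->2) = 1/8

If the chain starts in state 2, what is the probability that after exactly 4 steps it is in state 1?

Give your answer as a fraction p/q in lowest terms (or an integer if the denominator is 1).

Answer: 30583/32768

Derivation:
Computing P^4 by repeated multiplication:
P^1 =
  1: [15/16, 1/16]
  2: [7/8, 1/8]
P^2 =
  1: [239/256, 17/256]
  2: [119/128, 9/128]
P^3 =
  1: [3823/4096, 273/4096]
  2: [1911/2048, 137/2048]
P^4 =
  1: [61167/65536, 4369/65536]
  2: [30583/32768, 2185/32768]

(P^4)[2 -> 1] = 30583/32768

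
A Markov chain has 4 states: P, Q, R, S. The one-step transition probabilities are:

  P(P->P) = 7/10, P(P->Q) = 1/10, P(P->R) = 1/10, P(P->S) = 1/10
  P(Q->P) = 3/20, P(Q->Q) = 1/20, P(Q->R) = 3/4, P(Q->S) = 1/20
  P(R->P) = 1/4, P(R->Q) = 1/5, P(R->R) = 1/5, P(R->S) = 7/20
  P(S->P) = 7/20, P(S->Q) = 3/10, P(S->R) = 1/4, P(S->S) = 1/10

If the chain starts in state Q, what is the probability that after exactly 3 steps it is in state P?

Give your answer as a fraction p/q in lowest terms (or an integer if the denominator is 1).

Computing P^3 by repeated multiplication:
P^1 =
  P: [7/10, 1/10, 1/10, 1/10]
  Q: [3/20, 1/20, 3/4, 1/20]
  R: [1/4, 1/5, 1/5, 7/20]
  S: [7/20, 3/10, 1/4, 1/10]
P^2 =
  P: [113/200, 1/8, 19/100, 3/25]
  Q: [127/400, 73/400, 43/200, 57/200]
  R: [151/400, 9/50, 121/400, 7/50]
  S: [31/80, 13/100, 67/200, 59/400]
P^3 =
  P: [403/800, 547/4000, 873/4000, 113/800]
  Q: [129/320, 271/1600, 2263/8000, 1157/8000]
  R: [3327/8000, 597/4000, 1073/4000, 1333/8000]
  S: [3409/8000, 313/2000, 1921/8000, 709/4000]

(P^3)[Q -> P] = 129/320

Answer: 129/320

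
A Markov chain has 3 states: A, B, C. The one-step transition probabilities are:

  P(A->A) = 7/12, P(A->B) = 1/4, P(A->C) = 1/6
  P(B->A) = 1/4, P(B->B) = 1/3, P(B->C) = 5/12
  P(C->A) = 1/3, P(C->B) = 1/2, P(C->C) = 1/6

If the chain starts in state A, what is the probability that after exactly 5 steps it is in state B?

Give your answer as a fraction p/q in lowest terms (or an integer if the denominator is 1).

Answer: 9421/27648

Derivation:
Computing P^5 by repeated multiplication:
P^1 =
  A: [7/12, 1/4, 1/6]
  B: [1/4, 1/3, 5/12]
  C: [1/3, 1/2, 1/6]
P^2 =
  A: [11/24, 5/16, 11/48]
  B: [53/144, 55/144, 1/4]
  C: [3/8, 1/3, 7/24]
P^3 =
  A: [27/64, 1/3, 47/192]
  B: [85/216, 595/1728, 151/576]
  C: [115/288, 101/288, 1/4]
P^4 =
  A: [947/2304, 781/2304, 1/4]
  B: [8357/20736, 3569/10368, 1747/6912]
  C: [349/864, 1181/3456, 293/1152]
P^5 =
  A: [2819/6912, 9421/27648, 2317/9216]
  B: [100877/248832, 85069/248832, 10481/41472]
  C: [16831/41472, 7093/20736, 3485/13824]

(P^5)[A -> B] = 9421/27648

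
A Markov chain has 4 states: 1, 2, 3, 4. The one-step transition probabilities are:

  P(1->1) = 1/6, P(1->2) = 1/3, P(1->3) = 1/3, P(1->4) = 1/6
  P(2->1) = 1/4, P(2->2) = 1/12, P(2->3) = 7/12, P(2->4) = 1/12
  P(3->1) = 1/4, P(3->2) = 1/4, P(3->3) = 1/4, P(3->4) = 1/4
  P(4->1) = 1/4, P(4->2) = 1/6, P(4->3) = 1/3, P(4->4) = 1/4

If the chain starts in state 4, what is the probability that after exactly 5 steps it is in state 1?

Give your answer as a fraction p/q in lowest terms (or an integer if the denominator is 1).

Computing P^5 by repeated multiplication:
P^1 =
  1: [1/6, 1/3, 1/3, 1/6]
  2: [1/4, 1/12, 7/12, 1/12]
  3: [1/4, 1/4, 1/4, 1/4]
  4: [1/4, 1/6, 1/3, 1/4]
P^2 =
  1: [17/72, 7/36, 7/18, 13/72]
  2: [11/48, 1/4, 11/36, 31/144]
  3: [11/48, 5/24, 3/8, 3/16]
  4: [11/48, 2/9, 25/72, 29/144]
P^3 =
  1: [199/864, 2/9, 151/432, 19/96]
  2: [133/576, 181/864, 10/27, 109/576]
  3: [133/576, 7/32, 17/48, 113/576]
  4: [133/576, 31/144, 311/864, 335/1728]
P^4 =
  1: [2393/10368, 559/2592, 1865/5184, 2009/10368]
  2: [1595/6912, 1133/5184, 3679/10368, 4061/20736]
  3: [1595/6912, 187/864, 413/1152, 1343/6912]
  4: [1595/6912, 563/2592, 3703/10368, 449/2304]
P^5 =
  1: [28711/124416, 3377/15552, 22225/62208, 24239/124416]
  2: [19141/82944, 4489/20736, 44591/124416, 48359/248832]
  3: [19141/82944, 4499/20736, 4943/13824, 5383/27648]
  4: [19141/82944, 6743/31104, 44525/124416, 48415/248832]

(P^5)[4 -> 1] = 19141/82944

Answer: 19141/82944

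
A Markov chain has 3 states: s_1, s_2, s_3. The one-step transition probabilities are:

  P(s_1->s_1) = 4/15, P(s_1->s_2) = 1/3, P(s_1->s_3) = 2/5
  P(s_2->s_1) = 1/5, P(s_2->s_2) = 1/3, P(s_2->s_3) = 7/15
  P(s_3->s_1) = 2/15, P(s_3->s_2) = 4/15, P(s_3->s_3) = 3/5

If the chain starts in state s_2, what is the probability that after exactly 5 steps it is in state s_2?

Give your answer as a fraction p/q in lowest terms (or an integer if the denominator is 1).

Answer: 226568/759375

Derivation:
Computing P^5 by repeated multiplication:
P^1 =
  s_1: [4/15, 1/3, 2/5]
  s_2: [1/5, 1/3, 7/15]
  s_3: [2/15, 4/15, 3/5]
P^2 =
  s_1: [43/225, 23/75, 113/225]
  s_2: [41/225, 68/225, 116/225]
  s_3: [38/225, 22/75, 121/225]
P^3 =
  s_1: [121/675, 1012/3375, 586/1125]
  s_2: [8/45, 1009/3375, 1766/3375]
  s_3: [592/3375, 1004/3375, 593/1125]
P^4 =
  s_1: [8972/50625, 5039/16875, 26536/50625]
  s_2: [8959/50625, 15109/50625, 26557/50625]
  s_3: [8938/50625, 5032/16875, 26591/50625]
P^5 =
  s_1: [134311/759375, 226589/759375, 1771/3375]
  s_2: [44759/253125, 226568/759375, 79706/151875]
  s_3: [134222/759375, 226534/759375, 44291/84375]

(P^5)[s_2 -> s_2] = 226568/759375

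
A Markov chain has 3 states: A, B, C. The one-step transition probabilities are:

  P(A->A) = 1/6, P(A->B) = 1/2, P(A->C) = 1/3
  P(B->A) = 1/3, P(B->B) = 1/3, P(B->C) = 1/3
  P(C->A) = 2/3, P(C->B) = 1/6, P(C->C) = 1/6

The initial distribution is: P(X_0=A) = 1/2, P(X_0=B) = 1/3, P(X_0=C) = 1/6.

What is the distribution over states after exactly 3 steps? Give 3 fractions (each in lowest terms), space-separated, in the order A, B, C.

Propagating the distribution step by step (d_{t+1} = d_t * P):
d_0 = (A=1/2, B=1/3, C=1/6)
  d_1[A] = 1/2*1/6 + 1/3*1/3 + 1/6*2/3 = 11/36
  d_1[B] = 1/2*1/2 + 1/3*1/3 + 1/6*1/6 = 7/18
  d_1[C] = 1/2*1/3 + 1/3*1/3 + 1/6*1/6 = 11/36
d_1 = (A=11/36, B=7/18, C=11/36)
  d_2[A] = 11/36*1/6 + 7/18*1/3 + 11/36*2/3 = 83/216
  d_2[B] = 11/36*1/2 + 7/18*1/3 + 11/36*1/6 = 1/3
  d_2[C] = 11/36*1/3 + 7/18*1/3 + 11/36*1/6 = 61/216
d_2 = (A=83/216, B=1/3, C=61/216)
  d_3[A] = 83/216*1/6 + 1/3*1/3 + 61/216*2/3 = 157/432
  d_3[B] = 83/216*1/2 + 1/3*1/3 + 61/216*1/6 = 227/648
  d_3[C] = 83/216*1/3 + 1/3*1/3 + 61/216*1/6 = 371/1296
d_3 = (A=157/432, B=227/648, C=371/1296)

Answer: 157/432 227/648 371/1296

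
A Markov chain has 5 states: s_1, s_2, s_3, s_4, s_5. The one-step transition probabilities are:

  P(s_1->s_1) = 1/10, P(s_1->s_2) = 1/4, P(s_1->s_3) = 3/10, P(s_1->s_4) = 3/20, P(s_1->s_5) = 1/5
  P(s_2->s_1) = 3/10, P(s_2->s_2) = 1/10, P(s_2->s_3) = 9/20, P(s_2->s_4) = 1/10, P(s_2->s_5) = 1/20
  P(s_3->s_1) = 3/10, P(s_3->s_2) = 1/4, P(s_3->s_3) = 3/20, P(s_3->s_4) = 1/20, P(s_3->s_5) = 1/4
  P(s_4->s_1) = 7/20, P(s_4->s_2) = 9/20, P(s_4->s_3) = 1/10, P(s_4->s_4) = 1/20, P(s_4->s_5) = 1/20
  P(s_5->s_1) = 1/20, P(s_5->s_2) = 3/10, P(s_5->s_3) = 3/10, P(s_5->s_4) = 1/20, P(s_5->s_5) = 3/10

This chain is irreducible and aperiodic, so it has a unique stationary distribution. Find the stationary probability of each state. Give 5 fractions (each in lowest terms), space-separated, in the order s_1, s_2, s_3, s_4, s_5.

Answer: 44269/205711 49351/205711 57113/205711 17180/205711 37798/205711

Derivation:
The stationary distribution satisfies pi = pi * P, i.e.:
  pi_s_1 = 1/10*pi_s_1 + 3/10*pi_s_2 + 3/10*pi_s_3 + 7/20*pi_s_4 + 1/20*pi_s_5
  pi_s_2 = 1/4*pi_s_1 + 1/10*pi_s_2 + 1/4*pi_s_3 + 9/20*pi_s_4 + 3/10*pi_s_5
  pi_s_3 = 3/10*pi_s_1 + 9/20*pi_s_2 + 3/20*pi_s_3 + 1/10*pi_s_4 + 3/10*pi_s_5
  pi_s_4 = 3/20*pi_s_1 + 1/10*pi_s_2 + 1/20*pi_s_3 + 1/20*pi_s_4 + 1/20*pi_s_5
  pi_s_5 = 1/5*pi_s_1 + 1/20*pi_s_2 + 1/4*pi_s_3 + 1/20*pi_s_4 + 3/10*pi_s_5
with normalization: pi_s_1 + pi_s_2 + pi_s_3 + pi_s_4 + pi_s_5 = 1.

Using the first 4 balance equations plus normalization, the linear system A*pi = b is:
  [-9/10, 3/10, 3/10, 7/20, 1/20] . pi = 0
  [1/4, -9/10, 1/4, 9/20, 3/10] . pi = 0
  [3/10, 9/20, -17/20, 1/10, 3/10] . pi = 0
  [3/20, 1/10, 1/20, -19/20, 1/20] . pi = 0
  [1, 1, 1, 1, 1] . pi = 1

Solving yields:
  pi_s_1 = 44269/205711
  pi_s_2 = 49351/205711
  pi_s_3 = 57113/205711
  pi_s_4 = 17180/205711
  pi_s_5 = 37798/205711

Verification (pi * P):
  44269/205711*1/10 + 49351/205711*3/10 + 57113/205711*3/10 + 17180/205711*7/20 + 37798/205711*1/20 = 44269/205711 = pi_s_1  (ok)
  44269/205711*1/4 + 49351/205711*1/10 + 57113/205711*1/4 + 17180/205711*9/20 + 37798/205711*3/10 = 49351/205711 = pi_s_2  (ok)
  44269/205711*3/10 + 49351/205711*9/20 + 57113/205711*3/20 + 17180/205711*1/10 + 37798/205711*3/10 = 57113/205711 = pi_s_3  (ok)
  44269/205711*3/20 + 49351/205711*1/10 + 57113/205711*1/20 + 17180/205711*1/20 + 37798/205711*1/20 = 17180/205711 = pi_s_4  (ok)
  44269/205711*1/5 + 49351/205711*1/20 + 57113/205711*1/4 + 17180/205711*1/20 + 37798/205711*3/10 = 37798/205711 = pi_s_5  (ok)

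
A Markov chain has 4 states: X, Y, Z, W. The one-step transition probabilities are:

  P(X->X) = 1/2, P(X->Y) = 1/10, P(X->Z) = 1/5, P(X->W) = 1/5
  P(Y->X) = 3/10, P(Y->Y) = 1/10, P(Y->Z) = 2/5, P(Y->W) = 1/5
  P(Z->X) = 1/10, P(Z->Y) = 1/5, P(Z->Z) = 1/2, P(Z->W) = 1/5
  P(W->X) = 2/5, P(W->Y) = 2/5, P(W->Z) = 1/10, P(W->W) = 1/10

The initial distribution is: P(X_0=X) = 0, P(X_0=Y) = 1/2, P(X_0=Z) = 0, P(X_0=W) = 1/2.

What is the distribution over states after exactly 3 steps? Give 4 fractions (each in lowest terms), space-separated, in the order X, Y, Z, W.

Propagating the distribution step by step (d_{t+1} = d_t * P):
d_0 = (X=0, Y=1/2, Z=0, W=1/2)
  d_1[X] = 0*1/2 + 1/2*3/10 + 0*1/10 + 1/2*2/5 = 7/20
  d_1[Y] = 0*1/10 + 1/2*1/10 + 0*1/5 + 1/2*2/5 = 1/4
  d_1[Z] = 0*1/5 + 1/2*2/5 + 0*1/2 + 1/2*1/10 = 1/4
  d_1[W] = 0*1/5 + 1/2*1/5 + 0*1/5 + 1/2*1/10 = 3/20
d_1 = (X=7/20, Y=1/4, Z=1/4, W=3/20)
  d_2[X] = 7/20*1/2 + 1/4*3/10 + 1/4*1/10 + 3/20*2/5 = 67/200
  d_2[Y] = 7/20*1/10 + 1/4*1/10 + 1/4*1/5 + 3/20*2/5 = 17/100
  d_2[Z] = 7/20*1/5 + 1/4*2/5 + 1/4*1/2 + 3/20*1/10 = 31/100
  d_2[W] = 7/20*1/5 + 1/4*1/5 + 1/4*1/5 + 3/20*1/10 = 37/200
d_2 = (X=67/200, Y=17/100, Z=31/100, W=37/200)
  d_3[X] = 67/200*1/2 + 17/100*3/10 + 31/100*1/10 + 37/200*2/5 = 647/2000
  d_3[Y] = 67/200*1/10 + 17/100*1/10 + 31/100*1/5 + 37/200*2/5 = 373/2000
  d_3[Z] = 67/200*1/5 + 17/100*2/5 + 31/100*1/2 + 37/200*1/10 = 617/2000
  d_3[W] = 67/200*1/5 + 17/100*1/5 + 31/100*1/5 + 37/200*1/10 = 363/2000
d_3 = (X=647/2000, Y=373/2000, Z=617/2000, W=363/2000)

Answer: 647/2000 373/2000 617/2000 363/2000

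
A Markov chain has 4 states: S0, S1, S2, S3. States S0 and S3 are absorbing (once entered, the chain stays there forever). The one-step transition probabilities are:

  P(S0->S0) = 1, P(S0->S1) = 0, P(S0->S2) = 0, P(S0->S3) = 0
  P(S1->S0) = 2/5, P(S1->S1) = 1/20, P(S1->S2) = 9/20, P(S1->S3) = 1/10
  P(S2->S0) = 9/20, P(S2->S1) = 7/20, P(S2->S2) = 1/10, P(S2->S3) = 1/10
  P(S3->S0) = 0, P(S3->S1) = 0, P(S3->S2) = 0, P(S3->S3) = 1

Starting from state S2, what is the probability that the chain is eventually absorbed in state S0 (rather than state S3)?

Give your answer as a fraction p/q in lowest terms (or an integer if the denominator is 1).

Answer: 227/279

Derivation:
Let a_i = P(absorbed in S0 | start in state i).
Boundary conditions: a_S0 = 1, a_S3 = 0.
For each transient state i, a_i = sum_j P(i->j) * a_j:
  a_S1 = 2/5*a_S0 + 1/20*a_S1 + 9/20*a_S2 + 1/10*a_S3
  a_S2 = 9/20*a_S0 + 7/20*a_S1 + 1/10*a_S2 + 1/10*a_S3

Substituting a_S0 = 1 and a_S3 = 0, rearrange to (I - Q) a = r where r[i] = P(i -> S0):
  [19/20, -9/20] . (a_S1, a_S2) = 2/5
  [-7/20, 9/10] . (a_S1, a_S2) = 9/20

Solving yields:
  a_S1 = 25/31
  a_S2 = 227/279

Starting state is S2, so the absorption probability is a_S2 = 227/279.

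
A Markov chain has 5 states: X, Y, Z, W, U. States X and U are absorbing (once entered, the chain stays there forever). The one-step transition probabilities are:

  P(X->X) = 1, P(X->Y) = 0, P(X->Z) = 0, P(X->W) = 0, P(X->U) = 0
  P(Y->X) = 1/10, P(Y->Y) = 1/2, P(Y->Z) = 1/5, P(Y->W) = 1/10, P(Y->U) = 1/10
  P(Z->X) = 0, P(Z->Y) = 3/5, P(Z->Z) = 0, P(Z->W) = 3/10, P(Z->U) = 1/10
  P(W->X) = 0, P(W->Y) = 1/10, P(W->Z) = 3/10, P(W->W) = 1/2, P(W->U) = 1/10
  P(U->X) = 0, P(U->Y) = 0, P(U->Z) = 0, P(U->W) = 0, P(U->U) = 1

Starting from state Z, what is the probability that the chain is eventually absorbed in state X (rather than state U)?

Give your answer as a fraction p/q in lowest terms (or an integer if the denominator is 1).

Let a_i = P(absorbed in X | start in state i).
Boundary conditions: a_X = 1, a_U = 0.
For each transient state i, a_i = sum_j P(i->j) * a_j:
  a_Y = 1/10*a_X + 1/2*a_Y + 1/5*a_Z + 1/10*a_W + 1/10*a_U
  a_Z = 0*a_X + 3/5*a_Y + 0*a_Z + 3/10*a_W + 1/10*a_U
  a_W = 0*a_X + 1/10*a_Y + 3/10*a_Z + 1/2*a_W + 1/10*a_U

Substituting a_X = 1 and a_U = 0, rearrange to (I - Q) a = r where r[i] = P(i -> X):
  [1/2, -1/5, -1/10] . (a_Y, a_Z, a_W) = 1/10
  [-3/5, 1, -3/10] . (a_Y, a_Z, a_W) = 0
  [-1/10, -3/10, 1/2] . (a_Y, a_Z, a_W) = 0

Solving yields:
  a_Y = 41/111
  a_Z = 11/37
  a_W = 28/111

Starting state is Z, so the absorption probability is a_Z = 11/37.

Answer: 11/37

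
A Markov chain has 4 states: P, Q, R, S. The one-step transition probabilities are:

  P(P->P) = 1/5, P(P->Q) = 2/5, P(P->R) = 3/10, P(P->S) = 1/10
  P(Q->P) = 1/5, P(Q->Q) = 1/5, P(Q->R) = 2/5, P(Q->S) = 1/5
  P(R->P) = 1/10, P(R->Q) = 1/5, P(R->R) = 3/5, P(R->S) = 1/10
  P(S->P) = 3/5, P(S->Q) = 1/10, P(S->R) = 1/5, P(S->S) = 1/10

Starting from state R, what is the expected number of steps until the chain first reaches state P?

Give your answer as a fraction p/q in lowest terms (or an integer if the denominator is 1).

Let h_i = expected steps to first reach P from state i.
Boundary: h_P = 0.
First-step equations for the other states:
  h_Q = 1 + 1/5*h_P + 1/5*h_Q + 2/5*h_R + 1/5*h_S
  h_R = 1 + 1/10*h_P + 1/5*h_Q + 3/5*h_R + 1/10*h_S
  h_S = 1 + 3/5*h_P + 1/10*h_Q + 1/5*h_R + 1/10*h_S

Substituting h_P = 0 and rearranging gives the linear system (I - Q) h = 1:
  [4/5, -2/5, -1/5] . (h_Q, h_R, h_S) = 1
  [-1/5, 2/5, -1/10] . (h_Q, h_R, h_S) = 1
  [-1/10, -1/5, 9/10] . (h_Q, h_R, h_S) = 1

Solving yields:
  h_Q = 43/9
  h_R = 101/18
  h_S = 26/9

Starting state is R, so the expected hitting time is h_R = 101/18.

Answer: 101/18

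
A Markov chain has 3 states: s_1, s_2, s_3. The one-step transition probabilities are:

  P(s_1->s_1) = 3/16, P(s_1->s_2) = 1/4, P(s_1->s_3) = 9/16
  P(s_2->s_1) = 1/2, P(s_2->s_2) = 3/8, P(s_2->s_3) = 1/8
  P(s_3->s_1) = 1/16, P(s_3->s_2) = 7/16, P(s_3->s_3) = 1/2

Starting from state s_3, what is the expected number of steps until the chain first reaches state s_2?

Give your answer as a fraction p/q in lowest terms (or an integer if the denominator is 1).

Let h_i = expected steps to first reach s_2 from state i.
Boundary: h_s_2 = 0.
First-step equations for the other states:
  h_s_1 = 1 + 3/16*h_s_1 + 1/4*h_s_2 + 9/16*h_s_3
  h_s_3 = 1 + 1/16*h_s_1 + 7/16*h_s_2 + 1/2*h_s_3

Substituting h_s_2 = 0 and rearranging gives the linear system (I - Q) h = 1:
  [13/16, -9/16] . (h_s_1, h_s_3) = 1
  [-1/16, 1/2] . (h_s_1, h_s_3) = 1

Solving yields:
  h_s_1 = 272/95
  h_s_3 = 224/95

Starting state is s_3, so the expected hitting time is h_s_3 = 224/95.

Answer: 224/95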